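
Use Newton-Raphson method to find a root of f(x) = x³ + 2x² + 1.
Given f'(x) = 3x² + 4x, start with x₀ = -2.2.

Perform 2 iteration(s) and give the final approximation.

f(x) = x³ + 2x² + 1
f'(x) = 3x² + 4x
x₀ = -2.2

Newton-Raphson formula: x_{n+1} = x_n - f(x_n)/f'(x_n)

Iteration 1:
  f(-2.200000) = 0.032000
  f'(-2.200000) = 5.720000
  x_1 = -2.200000 - 0.032000/5.720000 = -2.205594
Iteration 2:
  f(-2.205594) = -0.000144
  f'(-2.205594) = 5.771562
  x_2 = -2.205594 - (-0.000144)/5.771562 = -2.205569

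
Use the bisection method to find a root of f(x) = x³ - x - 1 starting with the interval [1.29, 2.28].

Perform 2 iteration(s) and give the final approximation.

f(x) = x³ - x - 1
Initial interval: [1.29, 2.28]

Iteration 1:
  c_1 = (1.290000 + 2.280000)/2 = 1.785000
  f(c_1) = f(1.785000) = 2.902412
  f(a) × f(c) < 0, new interval: [1.290000, 1.785000]
Iteration 2:
  c_2 = (1.290000 + 1.785000)/2 = 1.537500
  f(c_2) = f(1.537500) = 1.097006
  f(a) × f(c) < 0, new interval: [1.290000, 1.537500]

After 2 iteration(s), the approximation is c_2 = 1.537500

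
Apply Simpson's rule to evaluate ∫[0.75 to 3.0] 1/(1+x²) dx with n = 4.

f(x) = 1/(1+x²)
a = 0.75, b = 3.0, n = 4
h = (b - a)/n = 0.562500

Simpson's rule: (h/3)[f(x₀) + 4f(x₁) + 2f(x₂) + ... + f(xₙ)]

x_0 = 0.7500, f(x_0) = 0.640000, coefficient = 1
x_1 = 1.3125, f(x_1) = 0.367288, coefficient = 4
x_2 = 1.8750, f(x_2) = 0.221453, coefficient = 2
x_3 = 2.4375, f(x_3) = 0.144063, coefficient = 4
x_4 = 3.0000, f(x_4) = 0.100000, coefficient = 1

I ≈ (0.562500/3) × 3.228312 = 0.605309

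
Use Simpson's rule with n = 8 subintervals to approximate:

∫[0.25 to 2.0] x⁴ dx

f(x) = x⁴
a = 0.25, b = 2.0, n = 8
h = (b - a)/n = 0.218750

Simpson's rule: (h/3)[f(x₀) + 4f(x₁) + 2f(x₂) + ... + f(xₙ)]

x_0 = 0.2500, f(x_0) = 0.003906, coefficient = 1
x_1 = 0.4688, f(x_1) = 0.048280, coefficient = 4
x_2 = 0.6875, f(x_2) = 0.223404, coefficient = 2
x_3 = 0.9062, f(x_3) = 0.674516, coefficient = 4
x_4 = 1.1250, f(x_4) = 1.601807, coefficient = 2
x_5 = 1.3438, f(x_5) = 3.260423, coefficient = 4
x_6 = 1.5625, f(x_6) = 5.960464, coefficient = 2
x_7 = 1.7812, f(x_7) = 10.066987, coefficient = 4
x_8 = 2.0000, f(x_8) = 16.000000, coefficient = 1

I ≈ (0.218750/3) × 87.776077 = 6.400339
Exact value: 6.399805
Error: 0.000534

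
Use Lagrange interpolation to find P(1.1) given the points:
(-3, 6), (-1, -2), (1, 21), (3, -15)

Lagrange interpolation formula:
P(x) = Σ yᵢ × Lᵢ(x)
where Lᵢ(x) = Π_{j≠i} (x - xⱼ)/(xᵢ - xⱼ)

L_0(1.1) = (1.1 - (-1))/(-3 - (-1)) × (1.1 - 1)/(-3 - 1) × (1.1 - 3)/(-3 - 3) = 0.008313
L_1(1.1) = (1.1 - (-3))/(-1 - (-3)) × (1.1 - 1)/(-1 - 1) × (1.1 - 3)/(-1 - 3) = -0.048688
L_2(1.1) = (1.1 - (-3))/(1 - (-3)) × (1.1 - (-1))/(1 - (-1)) × (1.1 - 3)/(1 - 3) = 1.022437
L_3(1.1) = (1.1 - (-3))/(3 - (-3)) × (1.1 - (-1))/(3 - (-1)) × (1.1 - 1)/(3 - 1) = 0.017938

P(1.1) = 6×L_0(1.1) + (-2)×L_1(1.1) + 21×L_2(1.1) + (-15)×L_3(1.1)
P(1.1) = 21.349375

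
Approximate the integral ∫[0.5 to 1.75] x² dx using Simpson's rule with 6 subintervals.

f(x) = x²
a = 0.5, b = 1.75, n = 6
h = (b - a)/n = 0.208333

Simpson's rule: (h/3)[f(x₀) + 4f(x₁) + 2f(x₂) + ... + f(xₙ)]

x_0 = 0.5000, f(x_0) = 0.250000, coefficient = 1
x_1 = 0.7083, f(x_1) = 0.501736, coefficient = 4
x_2 = 0.9167, f(x_2) = 0.840278, coefficient = 2
x_3 = 1.1250, f(x_3) = 1.265625, coefficient = 4
x_4 = 1.3333, f(x_4) = 1.777778, coefficient = 2
x_5 = 1.5417, f(x_5) = 2.376736, coefficient = 4
x_6 = 1.7500, f(x_6) = 3.062500, coefficient = 1

I ≈ (0.208333/3) × 25.125000 = 1.744792
Exact value: 1.744792
Error: 0.000000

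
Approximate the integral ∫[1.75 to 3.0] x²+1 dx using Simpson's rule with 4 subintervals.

f(x) = x²+1
a = 1.75, b = 3.0, n = 4
h = (b - a)/n = 0.312500

Simpson's rule: (h/3)[f(x₀) + 4f(x₁) + 2f(x₂) + ... + f(xₙ)]

x_0 = 1.7500, f(x_0) = 4.062500, coefficient = 1
x_1 = 2.0625, f(x_1) = 5.253906, coefficient = 4
x_2 = 2.3750, f(x_2) = 6.640625, coefficient = 2
x_3 = 2.6875, f(x_3) = 8.222656, coefficient = 4
x_4 = 3.0000, f(x_4) = 10.000000, coefficient = 1

I ≈ (0.312500/3) × 81.250000 = 8.463542
Exact value: 8.463542
Error: 0.000000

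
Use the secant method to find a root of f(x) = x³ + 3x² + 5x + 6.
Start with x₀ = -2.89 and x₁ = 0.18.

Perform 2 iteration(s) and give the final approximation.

f(x) = x³ + 3x² + 5x + 6
x₀ = -2.89, x₁ = 0.18

Secant formula: x_{n+1} = x_n - f(x_n)(x_n - x_{n-1})/(f(x_n) - f(x_{n-1}))

Iteration 1:
  f(-2.890000) = -7.531269
  f(0.180000) = 7.003032
  x_2 = 0.180000 - 7.003032×(0.180000 - (-2.890000))/(7.003032 - (-7.531269))
       = -1.299212
Iteration 2:
  f(0.180000) = 7.003032
  f(-1.299212) = 2.374789
  x_3 = -1.299212 - 2.374789×(-1.299212 - 0.180000)/(2.374789 - 7.003032)
       = -2.058207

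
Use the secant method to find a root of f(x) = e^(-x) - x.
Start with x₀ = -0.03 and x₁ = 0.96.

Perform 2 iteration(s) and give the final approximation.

f(x) = e^(-x) - x
x₀ = -0.03, x₁ = 0.96

Secant formula: x_{n+1} = x_n - f(x_n)(x_n - x_{n-1})/(f(x_n) - f(x_{n-1}))

Iteration 1:
  f(-0.030000) = 1.060455
  f(0.960000) = -0.577107
  x_2 = 0.960000 - (-0.577107)×(0.960000 - (-0.030000))/(-0.577107 - 1.060455)
       = 0.611106
Iteration 2:
  f(0.960000) = -0.577107
  f(0.611106) = -0.068355
  x_3 = 0.611106 - (-0.068355)×(0.611106 - 0.960000)/(-0.068355 - (-0.577107))
       = 0.564229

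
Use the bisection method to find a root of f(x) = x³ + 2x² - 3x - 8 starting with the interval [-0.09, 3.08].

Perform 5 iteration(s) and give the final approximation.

f(x) = x³ + 2x² - 3x - 8
Initial interval: [-0.09, 3.08]

Iteration 1:
  c_1 = (-0.090000 + 3.080000)/2 = 1.495000
  f(c_1) = f(1.495000) = -4.673588
  f(a) × f(c) ≥ 0, new interval: [1.495000, 3.080000]
Iteration 2:
  c_2 = (1.495000 + 3.080000)/2 = 2.287500
  f(c_2) = f(2.287500) = 7.572514
  f(a) × f(c) < 0, new interval: [1.495000, 2.287500]
Iteration 3:
  c_3 = (1.495000 + 2.287500)/2 = 1.891250
  f(c_3) = f(1.891250) = 0.244576
  f(a) × f(c) < 0, new interval: [1.495000, 1.891250]
Iteration 4:
  c_4 = (1.495000 + 1.891250)/2 = 1.693125
  f(c_4) = f(1.693125) = -2.492396
  f(a) × f(c) ≥ 0, new interval: [1.693125, 1.891250]
Iteration 5:
  c_5 = (1.693125 + 1.891250)/2 = 1.792188
  f(c_5) = f(1.792188) = -1.196299
  f(a) × f(c) ≥ 0, new interval: [1.792188, 1.891250]

After 5 iteration(s), the approximation is c_5 = 1.792188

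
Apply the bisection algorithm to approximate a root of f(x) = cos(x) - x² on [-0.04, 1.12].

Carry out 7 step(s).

f(x) = cos(x) - x²
Initial interval: [-0.04, 1.12]

Iteration 1:
  c_1 = (-0.040000 + 1.120000)/2 = 0.540000
  f(c_1) = f(0.540000) = 0.566109
  f(a) × f(c) ≥ 0, new interval: [0.540000, 1.120000]
Iteration 2:
  c_2 = (0.540000 + 1.120000)/2 = 0.830000
  f(c_2) = f(0.830000) = -0.014024
  f(a) × f(c) < 0, new interval: [0.540000, 0.830000]
Iteration 3:
  c_3 = (0.540000 + 0.830000)/2 = 0.685000
  f(c_3) = f(0.685000) = 0.305194
  f(a) × f(c) ≥ 0, new interval: [0.685000, 0.830000]
Iteration 4:
  c_4 = (0.685000 + 0.830000)/2 = 0.757500
  f(c_4) = f(0.757500) = 0.152750
  f(a) × f(c) ≥ 0, new interval: [0.757500, 0.830000]
Iteration 5:
  c_5 = (0.757500 + 0.830000)/2 = 0.793750
  f(c_5) = f(0.793750) = 0.071137
  f(a) × f(c) ≥ 0, new interval: [0.793750, 0.830000]
Iteration 6:
  c_6 = (0.793750 + 0.830000)/2 = 0.811875
  f(c_6) = f(0.811875) = 0.028998
  f(a) × f(c) ≥ 0, new interval: [0.811875, 0.830000]
Iteration 7:
  c_7 = (0.811875 + 0.830000)/2 = 0.820938
  f(c_7) = f(0.820938) = 0.007597
  f(a) × f(c) ≥ 0, new interval: [0.820938, 0.830000]

After 7 iteration(s), the approximation is c_7 = 0.820938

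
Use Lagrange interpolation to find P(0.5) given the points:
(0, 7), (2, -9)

Lagrange interpolation formula:
P(x) = Σ yᵢ × Lᵢ(x)
where Lᵢ(x) = Π_{j≠i} (x - xⱼ)/(xᵢ - xⱼ)

L_0(0.5) = (0.5 - 2)/(0 - 2) = 0.750000
L_1(0.5) = (0.5 - 0)/(2 - 0) = 0.250000

P(0.5) = 7×L_0(0.5) + (-9)×L_1(0.5)
P(0.5) = 3.000000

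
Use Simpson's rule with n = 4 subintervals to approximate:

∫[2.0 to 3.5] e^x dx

f(x) = e^x
a = 2.0, b = 3.5, n = 4
h = (b - a)/n = 0.375000

Simpson's rule: (h/3)[f(x₀) + 4f(x₁) + 2f(x₂) + ... + f(xₙ)]

x_0 = 2.0000, f(x_0) = 7.389056, coefficient = 1
x_1 = 2.3750, f(x_1) = 10.751013, coefficient = 4
x_2 = 2.7500, f(x_2) = 15.642632, coefficient = 2
x_3 = 3.1250, f(x_3) = 22.759895, coefficient = 4
x_4 = 3.5000, f(x_4) = 33.115452, coefficient = 1

I ≈ (0.375000/3) × 205.833405 = 25.729176
Exact value: 25.726396
Error: 0.002780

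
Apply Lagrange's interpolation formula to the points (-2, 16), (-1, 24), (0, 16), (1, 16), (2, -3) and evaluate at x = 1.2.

Lagrange interpolation formula:
P(x) = Σ yᵢ × Lᵢ(x)
where Lᵢ(x) = Π_{j≠i} (x - xⱼ)/(xᵢ - xⱼ)

L_0(1.2) = (1.2 - (-1))/(-2 - (-1)) × (1.2 - 0)/(-2 - 0) × (1.2 - 1)/(-2 - 1) × (1.2 - 2)/(-2 - 2) = -0.017600
L_1(1.2) = (1.2 - (-2))/(-1 - (-2)) × (1.2 - 0)/(-1 - 0) × (1.2 - 1)/(-1 - 1) × (1.2 - 2)/(-1 - 2) = 0.102400
L_2(1.2) = (1.2 - (-2))/(0 - (-2)) × (1.2 - (-1))/(0 - (-1)) × (1.2 - 1)/(0 - 1) × (1.2 - 2)/(0 - 2) = -0.281600
L_3(1.2) = (1.2 - (-2))/(1 - (-2)) × (1.2 - (-1))/(1 - (-1)) × (1.2 - 0)/(1 - 0) × (1.2 - 2)/(1 - 2) = 1.126400
L_4(1.2) = (1.2 - (-2))/(2 - (-2)) × (1.2 - (-1))/(2 - (-1)) × (1.2 - 0)/(2 - 0) × (1.2 - 1)/(2 - 1) = 0.070400

P(1.2) = 16×L_0(1.2) + 24×L_1(1.2) + 16×L_2(1.2) + 16×L_3(1.2) + (-3)×L_4(1.2)
P(1.2) = 15.481600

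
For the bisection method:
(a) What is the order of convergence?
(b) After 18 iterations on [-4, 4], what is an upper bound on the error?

(a) Bisection has linear (order 1) convergence; the error is halved each step.

(b) Error bound = (b-a)/2^n = (4 - (-4))/2^{18}
    = 8/2^{18}

(a) 1 (linear); (b) error ≤ 3.05e-05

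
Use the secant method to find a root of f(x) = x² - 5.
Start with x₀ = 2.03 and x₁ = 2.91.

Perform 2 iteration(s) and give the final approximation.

f(x) = x² - 5
x₀ = 2.03, x₁ = 2.91

Secant formula: x_{n+1} = x_n - f(x_n)(x_n - x_{n-1})/(f(x_n) - f(x_{n-1}))

Iteration 1:
  f(2.030000) = -0.879100
  f(2.910000) = 3.468100
  x_2 = 2.910000 - 3.468100×(2.910000 - 2.030000)/(3.468100 - (-0.879100))
       = 2.207955
Iteration 2:
  f(2.910000) = 3.468100
  f(2.207955) = -0.124933
  x_3 = 2.207955 - (-0.124933)×(2.207955 - 2.910000)/(-0.124933 - 3.468100)
       = 2.232366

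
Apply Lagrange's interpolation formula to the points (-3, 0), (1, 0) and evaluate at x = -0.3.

Lagrange interpolation formula:
P(x) = Σ yᵢ × Lᵢ(x)
where Lᵢ(x) = Π_{j≠i} (x - xⱼ)/(xᵢ - xⱼ)

L_0(-0.3) = (-0.3 - 1)/(-3 - 1) = 0.325000
L_1(-0.3) = (-0.3 - (-3))/(1 - (-3)) = 0.675000

P(-0.3) = 0×L_0(-0.3) + 0×L_1(-0.3)
P(-0.3) = 0.000000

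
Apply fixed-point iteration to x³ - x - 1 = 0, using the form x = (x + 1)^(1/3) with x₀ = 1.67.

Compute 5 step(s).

Equation: x³ - x - 1 = 0
Fixed-point form: x = (x + 1)^(1/3)
x₀ = 1.67

x_1 = g(1.670000) = 1.387300
x_2 = g(1.387300) = 1.336500
x_3 = g(1.336500) = 1.326952
x_4 = g(1.326952) = 1.325142
x_5 = g(1.325142) = 1.324799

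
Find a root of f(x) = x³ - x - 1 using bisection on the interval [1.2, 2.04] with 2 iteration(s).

f(x) = x³ - x - 1
Initial interval: [1.2, 2.04]

Iteration 1:
  c_1 = (1.200000 + 2.040000)/2 = 1.620000
  f(c_1) = f(1.620000) = 1.631528
  f(a) × f(c) < 0, new interval: [1.200000, 1.620000]
Iteration 2:
  c_2 = (1.200000 + 1.620000)/2 = 1.410000
  f(c_2) = f(1.410000) = 0.393221
  f(a) × f(c) < 0, new interval: [1.200000, 1.410000]

After 2 iteration(s), the approximation is c_2 = 1.410000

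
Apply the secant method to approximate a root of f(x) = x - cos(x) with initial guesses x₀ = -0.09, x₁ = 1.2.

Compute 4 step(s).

f(x) = x - cos(x)
x₀ = -0.09, x₁ = 1.2

Secant formula: x_{n+1} = x_n - f(x_n)(x_n - x_{n-1})/(f(x_n) - f(x_{n-1}))

Iteration 1:
  f(-0.090000) = -1.085953
  f(1.200000) = 0.837642
  x_2 = 1.200000 - 0.837642×(1.200000 - (-0.090000))/(0.837642 - (-1.085953))
       = 0.638261
Iteration 2:
  f(1.200000) = 0.837642
  f(0.638261) = -0.164872
  x_3 = 0.638261 - (-0.164872)×(0.638261 - 1.200000)/(-0.164872 - 0.837642)
       = 0.730644
Iteration 3:
  f(0.638261) = -0.164872
  f(0.730644) = -0.014101
  x_4 = 0.730644 - (-0.014101)×(0.730644 - 0.638261)/(-0.014101 - (-0.164872))
       = 0.739284
Iteration 4:
  f(0.730644) = -0.014101
  f(0.739284) = 0.000333
  x_5 = 0.739284 - 0.000333×(0.739284 - 0.730644)/(0.000333 - (-0.014101))
       = 0.739085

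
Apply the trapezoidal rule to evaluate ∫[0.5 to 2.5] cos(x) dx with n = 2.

f(x) = cos(x)
a = 0.5, b = 2.5, n = 2
h = (b - a)/n = 1.000000

Trapezoidal rule: (h/2)[f(x₀) + 2f(x₁) + 2f(x₂) + ... + f(xₙ)]

x_0 = 0.5000, f(x_0) = 0.877583, coefficient = 1
x_1 = 1.5000, f(x_1) = 0.070737, coefficient = 2
x_2 = 2.5000, f(x_2) = -0.801144, coefficient = 1

I ≈ (1.000000/2) × 0.217913 = 0.108957
Exact value: 0.119047
Error: 0.010090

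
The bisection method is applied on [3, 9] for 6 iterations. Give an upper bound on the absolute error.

Bisection error bound: |error| ≤ (b-a)/2^n
|error| ≤ (9 - 3)/2^6 = 6/2^6
|error| ≤ 0.0937500000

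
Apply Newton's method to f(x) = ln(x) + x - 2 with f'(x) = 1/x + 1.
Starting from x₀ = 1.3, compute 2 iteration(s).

f(x) = ln(x) + x - 2
f'(x) = 1/x + 1
x₀ = 1.3

Newton-Raphson formula: x_{n+1} = x_n - f(x_n)/f'(x_n)

Iteration 1:
  f(1.300000) = -0.437636
  f'(1.300000) = 1.769231
  x_1 = 1.300000 - (-0.437636)/1.769231 = 1.547359
Iteration 2:
  f(1.547359) = -0.016091
  f'(1.547359) = 1.646262
  x_2 = 1.547359 - (-0.016091)/1.646262 = 1.557134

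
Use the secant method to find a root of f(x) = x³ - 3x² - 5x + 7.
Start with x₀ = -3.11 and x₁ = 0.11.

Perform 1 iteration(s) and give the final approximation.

f(x) = x³ - 3x² - 5x + 7
x₀ = -3.11, x₁ = 0.11

Secant formula: x_{n+1} = x_n - f(x_n)(x_n - x_{n-1})/(f(x_n) - f(x_{n-1}))

Iteration 1:
  f(-3.110000) = -36.546531
  f(0.110000) = 6.415031
  x_2 = 0.110000 - 6.415031×(0.110000 - (-3.110000))/(6.415031 - (-36.546531))
       = -0.370811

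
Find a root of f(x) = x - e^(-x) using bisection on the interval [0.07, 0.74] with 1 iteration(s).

f(x) = x - e^(-x)
Initial interval: [0.07, 0.74]

Iteration 1:
  c_1 = (0.070000 + 0.740000)/2 = 0.405000
  f(c_1) = f(0.405000) = -0.261977
  f(a) × f(c) ≥ 0, new interval: [0.405000, 0.740000]

After 1 iteration(s), the approximation is c_1 = 0.405000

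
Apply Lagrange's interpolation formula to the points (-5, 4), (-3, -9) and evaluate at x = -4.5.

Lagrange interpolation formula:
P(x) = Σ yᵢ × Lᵢ(x)
where Lᵢ(x) = Π_{j≠i} (x - xⱼ)/(xᵢ - xⱼ)

L_0(-4.5) = (-4.5 - (-3))/(-5 - (-3)) = 0.750000
L_1(-4.5) = (-4.5 - (-5))/(-3 - (-5)) = 0.250000

P(-4.5) = 4×L_0(-4.5) + (-9)×L_1(-4.5)
P(-4.5) = 0.750000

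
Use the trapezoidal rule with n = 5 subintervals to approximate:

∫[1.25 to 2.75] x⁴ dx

f(x) = x⁴
a = 1.25, b = 2.75, n = 5
h = (b - a)/n = 0.300000

Trapezoidal rule: (h/2)[f(x₀) + 2f(x₁) + 2f(x₂) + ... + f(xₙ)]

x_0 = 1.2500, f(x_0) = 2.441406, coefficient = 1
x_1 = 1.5500, f(x_1) = 5.772006, coefficient = 2
x_2 = 1.8500, f(x_2) = 11.713506, coefficient = 2
x_3 = 2.1500, f(x_3) = 21.367506, coefficient = 2
x_4 = 2.4500, f(x_4) = 36.030006, coefficient = 2
x_5 = 2.7500, f(x_5) = 57.191406, coefficient = 1

I ≈ (0.300000/2) × 209.398863 = 31.409829
Exact value: 30.844922
Error: 0.564908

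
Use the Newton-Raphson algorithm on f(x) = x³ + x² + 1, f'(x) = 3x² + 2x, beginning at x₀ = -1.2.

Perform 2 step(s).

f(x) = x³ + x² + 1
f'(x) = 3x² + 2x
x₀ = -1.2

Newton-Raphson formula: x_{n+1} = x_n - f(x_n)/f'(x_n)

Iteration 1:
  f(-1.200000) = 0.712000
  f'(-1.200000) = 1.920000
  x_1 = -1.200000 - 0.712000/1.920000 = -1.570833
Iteration 2:
  f(-1.570833) = -0.408541
  f'(-1.570833) = 4.260885
  x_2 = -1.570833 - (-0.408541)/4.260885 = -1.474952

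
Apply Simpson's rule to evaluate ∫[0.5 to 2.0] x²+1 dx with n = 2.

f(x) = x²+1
a = 0.5, b = 2.0, n = 2
h = (b - a)/n = 0.750000

Simpson's rule: (h/3)[f(x₀) + 4f(x₁) + 2f(x₂) + ... + f(xₙ)]

x_0 = 0.5000, f(x_0) = 1.250000, coefficient = 1
x_1 = 1.2500, f(x_1) = 2.562500, coefficient = 4
x_2 = 2.0000, f(x_2) = 5.000000, coefficient = 1

I ≈ (0.750000/3) × 16.500000 = 4.125000
Exact value: 4.125000
Error: 0.000000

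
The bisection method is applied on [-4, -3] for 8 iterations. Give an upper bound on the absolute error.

Bisection error bound: |error| ≤ (b-a)/2^n
|error| ≤ (-3 - (-4))/2^8 = 1/2^8
|error| ≤ 0.0039062500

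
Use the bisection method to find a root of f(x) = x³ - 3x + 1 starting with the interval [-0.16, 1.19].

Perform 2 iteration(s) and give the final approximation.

f(x) = x³ - 3x + 1
Initial interval: [-0.16, 1.19]

Iteration 1:
  c_1 = (-0.160000 + 1.190000)/2 = 0.515000
  f(c_1) = f(0.515000) = -0.408409
  f(a) × f(c) < 0, new interval: [-0.160000, 0.515000]
Iteration 2:
  c_2 = (-0.160000 + 0.515000)/2 = 0.177500
  f(c_2) = f(0.177500) = 0.473092
  f(a) × f(c) ≥ 0, new interval: [0.177500, 0.515000]

After 2 iteration(s), the approximation is c_2 = 0.177500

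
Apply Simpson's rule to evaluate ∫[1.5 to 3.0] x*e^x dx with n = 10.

f(x) = x*e^x
a = 1.5, b = 3.0, n = 10
h = (b - a)/n = 0.150000

Simpson's rule: (h/3)[f(x₀) + 4f(x₁) + 2f(x₂) + ... + f(xₙ)]

x_0 = 1.5000, f(x_0) = 6.722534, coefficient = 1
x_1 = 1.6500, f(x_1) = 8.591517, coefficient = 4
x_2 = 1.8000, f(x_2) = 10.889365, coefficient = 2
x_3 = 1.9500, f(x_3) = 13.705941, coefficient = 4
x_4 = 2.1000, f(x_4) = 17.148957, coefficient = 2
x_5 = 2.2500, f(x_5) = 21.347406, coefficient = 4
x_6 = 2.4000, f(x_6) = 26.455623, coefficient = 2
x_7 = 2.5500, f(x_7) = 32.658115, coefficient = 4
x_8 = 2.7000, f(x_8) = 40.175276, coefficient = 2
x_9 = 2.8500, f(x_9) = 49.270178, coefficient = 4
x_10 = 3.0000, f(x_10) = 60.256611, coefficient = 1

I ≈ (0.150000/3) × 758.610211 = 37.930511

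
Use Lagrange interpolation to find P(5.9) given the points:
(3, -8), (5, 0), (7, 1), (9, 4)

Lagrange interpolation formula:
P(x) = Σ yᵢ × Lᵢ(x)
where Lᵢ(x) = Π_{j≠i} (x - xⱼ)/(xᵢ - xⱼ)

L_0(5.9) = (5.9 - 5)/(3 - 5) × (5.9 - 7)/(3 - 7) × (5.9 - 9)/(3 - 9) = -0.063937
L_1(5.9) = (5.9 - 3)/(5 - 3) × (5.9 - 7)/(5 - 7) × (5.9 - 9)/(5 - 9) = 0.618062
L_2(5.9) = (5.9 - 3)/(7 - 3) × (5.9 - 5)/(7 - 5) × (5.9 - 9)/(7 - 9) = 0.505688
L_3(5.9) = (5.9 - 3)/(9 - 3) × (5.9 - 5)/(9 - 5) × (5.9 - 7)/(9 - 7) = -0.059813

P(5.9) = (-8)×L_0(5.9) + 0×L_1(5.9) + 1×L_2(5.9) + 4×L_3(5.9)
P(5.9) = 0.777938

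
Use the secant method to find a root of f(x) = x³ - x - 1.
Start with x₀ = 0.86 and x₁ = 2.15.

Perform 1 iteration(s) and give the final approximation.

f(x) = x³ - x - 1
x₀ = 0.86, x₁ = 2.15

Secant formula: x_{n+1} = x_n - f(x_n)(x_n - x_{n-1})/(f(x_n) - f(x_{n-1}))

Iteration 1:
  f(0.860000) = -1.223944
  f(2.150000) = 6.788375
  x_2 = 2.150000 - 6.788375×(2.150000 - 0.860000)/(6.788375 - (-1.223944))
       = 1.057058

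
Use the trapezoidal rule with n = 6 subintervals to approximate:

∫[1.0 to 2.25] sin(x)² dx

f(x) = sin(x)²
a = 1.0, b = 2.25, n = 6
h = (b - a)/n = 0.208333

Trapezoidal rule: (h/2)[f(x₀) + 2f(x₁) + 2f(x₂) + ... + f(xₙ)]

x_0 = 1.0000, f(x_0) = 0.708073, coefficient = 1
x_1 = 1.2083, f(x_1) = 0.874274, coefficient = 2
x_2 = 1.4167, f(x_2) = 0.976432, coefficient = 2
x_3 = 1.6250, f(x_3) = 0.997065, coefficient = 2
x_4 = 1.8333, f(x_4) = 0.932643, coefficient = 2
x_5 = 2.0417, f(x_5) = 0.794191, coefficient = 2
x_6 = 2.2500, f(x_6) = 0.605398, coefficient = 1

I ≈ (0.208333/2) × 10.462681 = 1.089863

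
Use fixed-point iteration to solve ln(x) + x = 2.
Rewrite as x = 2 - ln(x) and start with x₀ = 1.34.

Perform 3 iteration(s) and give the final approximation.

Equation: ln(x) + x = 2
Fixed-point form: x = 2 - ln(x)
x₀ = 1.34

x_1 = g(1.340000) = 1.707330
x_2 = g(1.707330) = 1.465069
x_3 = g(1.465069) = 1.618098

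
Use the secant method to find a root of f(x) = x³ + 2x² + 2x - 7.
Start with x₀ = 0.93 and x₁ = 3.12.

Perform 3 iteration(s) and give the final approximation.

f(x) = x³ + 2x² + 2x - 7
x₀ = 0.93, x₁ = 3.12

Secant formula: x_{n+1} = x_n - f(x_n)(x_n - x_{n-1})/(f(x_n) - f(x_{n-1}))

Iteration 1:
  f(0.930000) = -2.605843
  f(3.120000) = 49.080128
  x_2 = 3.120000 - 49.080128×(3.120000 - 0.930000)/(49.080128 - (-2.605843))
       = 1.040413
Iteration 2:
  f(3.120000) = 49.080128
  f(1.040413) = -1.628052
  x_3 = 1.040413 - (-1.628052)×(1.040413 - 3.120000)/(-1.628052 - 49.080128)
       = 1.107181
Iteration 3:
  f(1.040413) = -1.628052
  f(1.107181) = -0.976704
  x_4 = 1.107181 - (-0.976704)×(1.107181 - 1.040413)/(-0.976704 - (-1.628052))
       = 1.207300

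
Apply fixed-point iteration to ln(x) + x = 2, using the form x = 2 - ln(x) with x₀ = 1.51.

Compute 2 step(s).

Equation: ln(x) + x = 2
Fixed-point form: x = 2 - ln(x)
x₀ = 1.51

x_1 = g(1.510000) = 1.587890
x_2 = g(1.587890) = 1.537594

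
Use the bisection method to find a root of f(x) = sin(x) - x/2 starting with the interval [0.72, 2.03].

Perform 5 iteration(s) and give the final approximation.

f(x) = sin(x) - x/2
Initial interval: [0.72, 2.03]

Iteration 1:
  c_1 = (0.720000 + 2.030000)/2 = 1.375000
  f(c_1) = f(1.375000) = 0.293393
  f(a) × f(c) ≥ 0, new interval: [1.375000, 2.030000]
Iteration 2:
  c_2 = (1.375000 + 2.030000)/2 = 1.702500
  f(c_2) = f(1.702500) = 0.140090
  f(a) × f(c) ≥ 0, new interval: [1.702500, 2.030000]
Iteration 3:
  c_3 = (1.702500 + 2.030000)/2 = 1.866250
  f(c_3) = f(1.866250) = 0.023545
  f(a) × f(c) ≥ 0, new interval: [1.866250, 2.030000]
Iteration 4:
  c_4 = (1.866250 + 2.030000)/2 = 1.948125
  f(c_4) = f(1.948125) = -0.044410
  f(a) × f(c) < 0, new interval: [1.866250, 1.948125]
Iteration 5:
  c_5 = (1.866250 + 1.948125)/2 = 1.907188
  f(c_5) = f(1.907188) = -0.009642
  f(a) × f(c) < 0, new interval: [1.866250, 1.907188]

After 5 iteration(s), the approximation is c_5 = 1.907188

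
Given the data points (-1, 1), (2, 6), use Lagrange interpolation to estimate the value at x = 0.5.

Lagrange interpolation formula:
P(x) = Σ yᵢ × Lᵢ(x)
where Lᵢ(x) = Π_{j≠i} (x - xⱼ)/(xᵢ - xⱼ)

L_0(0.5) = (0.5 - 2)/(-1 - 2) = 0.500000
L_1(0.5) = (0.5 - (-1))/(2 - (-1)) = 0.500000

P(0.5) = 1×L_0(0.5) + 6×L_1(0.5)
P(0.5) = 3.500000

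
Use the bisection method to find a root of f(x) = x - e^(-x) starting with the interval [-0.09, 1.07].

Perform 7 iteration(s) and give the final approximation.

f(x) = x - e^(-x)
Initial interval: [-0.09, 1.07]

Iteration 1:
  c_1 = (-0.090000 + 1.070000)/2 = 0.490000
  f(c_1) = f(0.490000) = -0.122626
  f(a) × f(c) ≥ 0, new interval: [0.490000, 1.070000]
Iteration 2:
  c_2 = (0.490000 + 1.070000)/2 = 0.780000
  f(c_2) = f(0.780000) = 0.321594
  f(a) × f(c) < 0, new interval: [0.490000, 0.780000]
Iteration 3:
  c_3 = (0.490000 + 0.780000)/2 = 0.635000
  f(c_3) = f(0.635000) = 0.105065
  f(a) × f(c) < 0, new interval: [0.490000, 0.635000]
Iteration 4:
  c_4 = (0.490000 + 0.635000)/2 = 0.562500
  f(c_4) = f(0.562500) = -0.007283
  f(a) × f(c) ≥ 0, new interval: [0.562500, 0.635000]
Iteration 5:
  c_5 = (0.562500 + 0.635000)/2 = 0.598750
  f(c_5) = f(0.598750) = 0.049252
  f(a) × f(c) < 0, new interval: [0.562500, 0.598750]
Iteration 6:
  c_6 = (0.562500 + 0.598750)/2 = 0.580625
  f(c_6) = f(0.580625) = 0.021076
  f(a) × f(c) < 0, new interval: [0.562500, 0.580625]
Iteration 7:
  c_7 = (0.562500 + 0.580625)/2 = 0.571562
  f(c_7) = f(0.571562) = 0.006920
  f(a) × f(c) < 0, new interval: [0.562500, 0.571562]

After 7 iteration(s), the approximation is c_7 = 0.571562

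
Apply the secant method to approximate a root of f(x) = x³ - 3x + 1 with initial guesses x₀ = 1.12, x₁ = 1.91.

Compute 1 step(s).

f(x) = x³ - 3x + 1
x₀ = 1.12, x₁ = 1.91

Secant formula: x_{n+1} = x_n - f(x_n)(x_n - x_{n-1})/(f(x_n) - f(x_{n-1}))

Iteration 1:
  f(1.120000) = -0.955072
  f(1.910000) = 2.237871
  x_2 = 1.910000 - 2.237871×(1.910000 - 1.120000)/(2.237871 - (-0.955072))
       = 1.356305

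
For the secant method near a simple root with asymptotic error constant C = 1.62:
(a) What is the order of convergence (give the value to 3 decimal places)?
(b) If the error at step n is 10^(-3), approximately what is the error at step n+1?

(a) Secant method has superlinear convergence with order φ = (1+√5)/2 ≈ 1.618.
    This means |e_{n+1}| ≈ C|e_n|^1.618.

(b) With |e_n| = 10^(-3) and C = 1.62:
    |e_{n+1}| ≈ 1.62 × (10^(-3))^1.618 = 1.62 × 10^(-4.85)

(a) ≈ 1.618 (golden ratio); (b) |e_{n+1}| ≈ 2.267e-05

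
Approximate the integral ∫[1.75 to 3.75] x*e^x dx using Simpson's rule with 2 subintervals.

f(x) = x*e^x
a = 1.75, b = 3.75, n = 2
h = (b - a)/n = 1.000000

Simpson's rule: (h/3)[f(x₀) + 4f(x₁) + 2f(x₂) + ... + f(xₙ)]

x_0 = 1.7500, f(x_0) = 10.070555, coefficient = 1
x_1 = 2.7500, f(x_1) = 43.017238, coefficient = 4
x_2 = 3.7500, f(x_2) = 159.454058, coefficient = 1

I ≈ (1.000000/3) × 341.593563 = 113.864521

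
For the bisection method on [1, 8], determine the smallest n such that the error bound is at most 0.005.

We need (b-a)/2^n ≤ 0.005
(8 - 1)/2^n ≤ 0.005
7/2^n ≤ 0.005
2^n ≥ 1400
n ≥ log₂(1400) = 10.45
n ≥ 11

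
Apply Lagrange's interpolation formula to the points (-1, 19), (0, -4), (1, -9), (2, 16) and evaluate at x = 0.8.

Lagrange interpolation formula:
P(x) = Σ yᵢ × Lᵢ(x)
where Lᵢ(x) = Π_{j≠i} (x - xⱼ)/(xᵢ - xⱼ)

L_0(0.8) = (0.8 - 0)/(-1 - 0) × (0.8 - 1)/(-1 - 1) × (0.8 - 2)/(-1 - 2) = -0.032000
L_1(0.8) = (0.8 - (-1))/(0 - (-1)) × (0.8 - 1)/(0 - 1) × (0.8 - 2)/(0 - 2) = 0.216000
L_2(0.8) = (0.8 - (-1))/(1 - (-1)) × (0.8 - 0)/(1 - 0) × (0.8 - 2)/(1 - 2) = 0.864000
L_3(0.8) = (0.8 - (-1))/(2 - (-1)) × (0.8 - 0)/(2 - 0) × (0.8 - 1)/(2 - 1) = -0.048000

P(0.8) = 19×L_0(0.8) + (-4)×L_1(0.8) + (-9)×L_2(0.8) + 16×L_3(0.8)
P(0.8) = -10.016000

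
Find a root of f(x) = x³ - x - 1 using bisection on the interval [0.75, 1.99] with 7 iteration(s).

f(x) = x³ - x - 1
Initial interval: [0.75, 1.99]

Iteration 1:
  c_1 = (0.750000 + 1.990000)/2 = 1.370000
  f(c_1) = f(1.370000) = 0.201353
  f(a) × f(c) < 0, new interval: [0.750000, 1.370000]
Iteration 2:
  c_2 = (0.750000 + 1.370000)/2 = 1.060000
  f(c_2) = f(1.060000) = -0.868984
  f(a) × f(c) ≥ 0, new interval: [1.060000, 1.370000]
Iteration 3:
  c_3 = (1.060000 + 1.370000)/2 = 1.215000
  f(c_3) = f(1.215000) = -0.421387
  f(a) × f(c) ≥ 0, new interval: [1.215000, 1.370000]
Iteration 4:
  c_4 = (1.215000 + 1.370000)/2 = 1.292500
  f(c_4) = f(1.292500) = -0.133306
  f(a) × f(c) ≥ 0, new interval: [1.292500, 1.370000]
Iteration 5:
  c_5 = (1.292500 + 1.370000)/2 = 1.331250
  f(c_5) = f(1.331250) = 0.028027
  f(a) × f(c) < 0, new interval: [1.292500, 1.331250]
Iteration 6:
  c_6 = (1.292500 + 1.331250)/2 = 1.311875
  f(c_6) = f(1.311875) = -0.054117
  f(a) × f(c) ≥ 0, new interval: [1.311875, 1.331250]
Iteration 7:
  c_7 = (1.311875 + 1.331250)/2 = 1.321563
  f(c_7) = f(1.321563) = -0.013417
  f(a) × f(c) ≥ 0, new interval: [1.321563, 1.331250]

After 7 iteration(s), the approximation is c_7 = 1.321563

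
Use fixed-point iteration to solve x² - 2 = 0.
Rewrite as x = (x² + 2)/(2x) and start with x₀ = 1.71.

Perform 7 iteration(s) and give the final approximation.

Equation: x² - 2 = 0
Fixed-point form: x = (x² + 2)/(2x)
x₀ = 1.71

x_1 = g(1.710000) = 1.439795
x_2 = g(1.439795) = 1.414441
x_3 = g(1.414441) = 1.414214
x_4 = g(1.414214) = 1.414214
x_5 = g(1.414214) = 1.414214
x_6 = g(1.414214) = 1.414214
x_7 = g(1.414214) = 1.414214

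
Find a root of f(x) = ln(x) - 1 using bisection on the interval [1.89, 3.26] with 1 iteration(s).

f(x) = ln(x) - 1
Initial interval: [1.89, 3.26]

Iteration 1:
  c_1 = (1.890000 + 3.260000)/2 = 2.575000
  f(c_1) = f(2.575000) = -0.054150
  f(a) × f(c) ≥ 0, new interval: [2.575000, 3.260000]

After 1 iteration(s), the approximation is c_1 = 2.575000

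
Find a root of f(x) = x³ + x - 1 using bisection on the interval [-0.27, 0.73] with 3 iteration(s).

f(x) = x³ + x - 1
Initial interval: [-0.27, 0.73]

Iteration 1:
  c_1 = (-0.270000 + 0.730000)/2 = 0.230000
  f(c_1) = f(0.230000) = -0.757833
  f(a) × f(c) ≥ 0, new interval: [0.230000, 0.730000]
Iteration 2:
  c_2 = (0.230000 + 0.730000)/2 = 0.480000
  f(c_2) = f(0.480000) = -0.409408
  f(a) × f(c) ≥ 0, new interval: [0.480000, 0.730000]
Iteration 3:
  c_3 = (0.480000 + 0.730000)/2 = 0.605000
  f(c_3) = f(0.605000) = -0.173555
  f(a) × f(c) ≥ 0, new interval: [0.605000, 0.730000]

After 3 iteration(s), the approximation is c_3 = 0.605000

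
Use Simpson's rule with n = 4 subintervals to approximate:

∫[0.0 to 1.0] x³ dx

f(x) = x³
a = 0.0, b = 1.0, n = 4
h = (b - a)/n = 0.250000

Simpson's rule: (h/3)[f(x₀) + 4f(x₁) + 2f(x₂) + ... + f(xₙ)]

x_0 = 0.0000, f(x_0) = 0.000000, coefficient = 1
x_1 = 0.2500, f(x_1) = 0.015625, coefficient = 4
x_2 = 0.5000, f(x_2) = 0.125000, coefficient = 2
x_3 = 0.7500, f(x_3) = 0.421875, coefficient = 4
x_4 = 1.0000, f(x_4) = 1.000000, coefficient = 1

I ≈ (0.250000/3) × 3.000000 = 0.250000
Exact value: 0.250000
Error: 0.000000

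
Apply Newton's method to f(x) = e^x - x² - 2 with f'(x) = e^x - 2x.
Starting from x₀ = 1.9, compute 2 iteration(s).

f(x) = e^x - x² - 2
f'(x) = e^x - 2x
x₀ = 1.9

Newton-Raphson formula: x_{n+1} = x_n - f(x_n)/f'(x_n)

Iteration 1:
  f(1.900000) = 1.075894
  f'(1.900000) = 2.885894
  x_1 = 1.900000 - 1.075894/2.885894 = 1.527189
Iteration 2:
  f(1.527189) = 0.272906
  f'(1.527189) = 1.550834
  x_2 = 1.527189 - 0.272906/1.550834 = 1.351215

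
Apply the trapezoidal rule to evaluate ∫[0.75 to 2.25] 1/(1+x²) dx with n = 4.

f(x) = 1/(1+x²)
a = 0.75, b = 2.25, n = 4
h = (b - a)/n = 0.375000

Trapezoidal rule: (h/2)[f(x₀) + 2f(x₁) + 2f(x₂) + ... + f(xₙ)]

x_0 = 0.7500, f(x_0) = 0.640000, coefficient = 1
x_1 = 1.1250, f(x_1) = 0.441379, coefficient = 2
x_2 = 1.5000, f(x_2) = 0.307692, coefficient = 2
x_3 = 1.8750, f(x_3) = 0.221453, coefficient = 2
x_4 = 2.2500, f(x_4) = 0.164948, coefficient = 1

I ≈ (0.375000/2) × 2.745998 = 0.514875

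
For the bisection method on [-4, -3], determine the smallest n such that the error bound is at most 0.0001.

We need (b-a)/2^n ≤ 0.0001
(-3 - (-4))/2^n ≤ 0.0001
1/2^n ≤ 0.0001
2^n ≥ 10000
n ≥ log₂(10000) = 13.29
n ≥ 14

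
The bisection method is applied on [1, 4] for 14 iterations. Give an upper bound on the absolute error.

Bisection error bound: |error| ≤ (b-a)/2^n
|error| ≤ (4 - 1)/2^14 = 3/2^14
|error| ≤ 0.0001831055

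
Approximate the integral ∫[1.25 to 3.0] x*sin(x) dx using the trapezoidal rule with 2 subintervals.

f(x) = x*sin(x)
a = 1.25, b = 3.0, n = 2
h = (b - a)/n = 0.875000

Trapezoidal rule: (h/2)[f(x₀) + 2f(x₁) + 2f(x₂) + ... + f(xₙ)]

x_0 = 1.2500, f(x_0) = 1.186231, coefficient = 1
x_1 = 2.1250, f(x_1) = 1.806930, coefficient = 2
x_2 = 3.0000, f(x_2) = 0.423360, coefficient = 1

I ≈ (0.875000/2) × 5.223450 = 2.285259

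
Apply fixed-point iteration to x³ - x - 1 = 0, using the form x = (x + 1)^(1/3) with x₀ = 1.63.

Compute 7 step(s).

Equation: x³ - x - 1 = 0
Fixed-point form: x = (x + 1)^(1/3)
x₀ = 1.63

x_1 = g(1.630000) = 1.380337
x_2 = g(1.380337) = 1.335200
x_3 = g(1.335200) = 1.326706
x_4 = g(1.326706) = 1.325095
x_5 = g(1.325095) = 1.324790
x_6 = g(1.324790) = 1.324732
x_7 = g(1.324732) = 1.324721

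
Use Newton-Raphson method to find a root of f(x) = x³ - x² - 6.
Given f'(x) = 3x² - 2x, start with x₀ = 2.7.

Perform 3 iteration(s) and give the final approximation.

f(x) = x³ - x² - 6
f'(x) = 3x² - 2x
x₀ = 2.7

Newton-Raphson formula: x_{n+1} = x_n - f(x_n)/f'(x_n)

Iteration 1:
  f(2.700000) = 6.393000
  f'(2.700000) = 16.470000
  x_1 = 2.700000 - 6.393000/16.470000 = 2.311840
Iteration 2:
  f(2.311840) = 1.011262
  f'(2.311840) = 11.410129
  x_2 = 2.311840 - 1.011262/11.410129 = 2.223211
Iteration 3:
  f(2.223211) = 0.045927
  f'(2.223211) = 10.381582
  x_3 = 2.223211 - 0.045927/10.381582 = 2.218787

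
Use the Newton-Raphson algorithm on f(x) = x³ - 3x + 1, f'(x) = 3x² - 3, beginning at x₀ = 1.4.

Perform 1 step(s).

f(x) = x³ - 3x + 1
f'(x) = 3x² - 3
x₀ = 1.4

Newton-Raphson formula: x_{n+1} = x_n - f(x_n)/f'(x_n)

Iteration 1:
  f(1.400000) = -0.456000
  f'(1.400000) = 2.880000
  x_1 = 1.400000 - (-0.456000)/2.880000 = 1.558333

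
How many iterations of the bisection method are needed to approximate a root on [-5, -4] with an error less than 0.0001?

We need (b-a)/2^n ≤ 0.0001
(-4 - (-5))/2^n ≤ 0.0001
1/2^n ≤ 0.0001
2^n ≥ 10000
n ≥ log₂(10000) = 13.29
n ≥ 14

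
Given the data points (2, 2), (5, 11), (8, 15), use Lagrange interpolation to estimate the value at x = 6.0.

Lagrange interpolation formula:
P(x) = Σ yᵢ × Lᵢ(x)
where Lᵢ(x) = Π_{j≠i} (x - xⱼ)/(xᵢ - xⱼ)

L_0(6.0) = (6.0 - 5)/(2 - 5) × (6.0 - 8)/(2 - 8) = -0.111111
L_1(6.0) = (6.0 - 2)/(5 - 2) × (6.0 - 8)/(5 - 8) = 0.888889
L_2(6.0) = (6.0 - 2)/(8 - 2) × (6.0 - 5)/(8 - 5) = 0.222222

P(6.0) = 2×L_0(6.0) + 11×L_1(6.0) + 15×L_2(6.0)
P(6.0) = 12.888889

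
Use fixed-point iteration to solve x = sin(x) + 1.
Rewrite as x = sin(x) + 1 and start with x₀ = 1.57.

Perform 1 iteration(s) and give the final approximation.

Equation: x = sin(x) + 1
Fixed-point form: x = sin(x) + 1
x₀ = 1.57

x_1 = g(1.570000) = 2.000000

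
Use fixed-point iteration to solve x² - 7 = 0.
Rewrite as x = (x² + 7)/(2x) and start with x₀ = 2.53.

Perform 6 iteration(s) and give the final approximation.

Equation: x² - 7 = 0
Fixed-point form: x = (x² + 7)/(2x)
x₀ = 2.53

x_1 = g(2.530000) = 2.648399
x_2 = g(2.648399) = 2.645753
x_3 = g(2.645753) = 2.645751
x_4 = g(2.645751) = 2.645751
x_5 = g(2.645751) = 2.645751
x_6 = g(2.645751) = 2.645751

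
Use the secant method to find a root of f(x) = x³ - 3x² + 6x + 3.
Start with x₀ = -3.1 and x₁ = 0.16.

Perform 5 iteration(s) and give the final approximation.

f(x) = x³ - 3x² + 6x + 3
x₀ = -3.1, x₁ = 0.16

Secant formula: x_{n+1} = x_n - f(x_n)(x_n - x_{n-1})/(f(x_n) - f(x_{n-1}))

Iteration 1:
  f(-3.100000) = -74.221000
  f(0.160000) = 3.887296
  x_2 = 0.160000 - 3.887296×(0.160000 - (-3.100000))/(3.887296 - (-74.221000))
       = -0.002244
Iteration 2:
  f(0.160000) = 3.887296
  f(-0.002244) = 2.986522
  x_3 = -0.002244 - 2.986522×(-0.002244 - 0.160000)/(2.986522 - 3.887296)
       = -0.540164
Iteration 3:
  f(-0.002244) = 2.986522
  f(-0.540164) = -1.273925
  x_4 = -0.540164 - (-1.273925)×(-0.540164 - (-0.002244))/(-1.273925 - 2.986522)
       = -0.379320
Iteration 4:
  f(-0.540164) = -1.273925
  f(-0.379320) = 0.237855
  x_5 = -0.379320 - 0.237855×(-0.379320 - (-0.540164))/(0.237855 - (-1.273925))
       = -0.404626
Iteration 5:
  f(-0.379320) = 0.237855
  f(-0.404626) = 0.014832
  x_6 = -0.404626 - 0.014832×(-0.404626 - (-0.379320))/(0.014832 - 0.237855)
       = -0.406309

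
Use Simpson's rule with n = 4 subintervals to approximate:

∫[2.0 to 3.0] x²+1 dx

f(x) = x²+1
a = 2.0, b = 3.0, n = 4
h = (b - a)/n = 0.250000

Simpson's rule: (h/3)[f(x₀) + 4f(x₁) + 2f(x₂) + ... + f(xₙ)]

x_0 = 2.0000, f(x_0) = 5.000000, coefficient = 1
x_1 = 2.2500, f(x_1) = 6.062500, coefficient = 4
x_2 = 2.5000, f(x_2) = 7.250000, coefficient = 2
x_3 = 2.7500, f(x_3) = 8.562500, coefficient = 4
x_4 = 3.0000, f(x_4) = 10.000000, coefficient = 1

I ≈ (0.250000/3) × 88.000000 = 7.333333
Exact value: 7.333333
Error: 0.000000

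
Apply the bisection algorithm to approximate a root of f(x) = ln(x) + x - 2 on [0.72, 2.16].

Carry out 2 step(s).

f(x) = ln(x) + x - 2
Initial interval: [0.72, 2.16]

Iteration 1:
  c_1 = (0.720000 + 2.160000)/2 = 1.440000
  f(c_1) = f(1.440000) = -0.195357
  f(a) × f(c) ≥ 0, new interval: [1.440000, 2.160000]
Iteration 2:
  c_2 = (1.440000 + 2.160000)/2 = 1.800000
  f(c_2) = f(1.800000) = 0.387787
  f(a) × f(c) < 0, new interval: [1.440000, 1.800000]

After 2 iteration(s), the approximation is c_2 = 1.800000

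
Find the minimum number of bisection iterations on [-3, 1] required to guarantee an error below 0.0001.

We need (b-a)/2^n ≤ 0.0001
(1 - (-3))/2^n ≤ 0.0001
4/2^n ≤ 0.0001
2^n ≥ 40000
n ≥ log₂(40000) = 15.29
n ≥ 16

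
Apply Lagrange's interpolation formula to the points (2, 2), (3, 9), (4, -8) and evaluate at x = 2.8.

Lagrange interpolation formula:
P(x) = Σ yᵢ × Lᵢ(x)
where Lᵢ(x) = Π_{j≠i} (x - xⱼ)/(xᵢ - xⱼ)

L_0(2.8) = (2.8 - 3)/(2 - 3) × (2.8 - 4)/(2 - 4) = 0.120000
L_1(2.8) = (2.8 - 2)/(3 - 2) × (2.8 - 4)/(3 - 4) = 0.960000
L_2(2.8) = (2.8 - 2)/(4 - 2) × (2.8 - 3)/(4 - 3) = -0.080000

P(2.8) = 2×L_0(2.8) + 9×L_1(2.8) + (-8)×L_2(2.8)
P(2.8) = 9.520000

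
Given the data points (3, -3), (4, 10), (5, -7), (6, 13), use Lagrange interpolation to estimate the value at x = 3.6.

Lagrange interpolation formula:
P(x) = Σ yᵢ × Lᵢ(x)
where Lᵢ(x) = Π_{j≠i} (x - xⱼ)/(xᵢ - xⱼ)

L_0(3.6) = (3.6 - 4)/(3 - 4) × (3.6 - 5)/(3 - 5) × (3.6 - 6)/(3 - 6) = 0.224000
L_1(3.6) = (3.6 - 3)/(4 - 3) × (3.6 - 5)/(4 - 5) × (3.6 - 6)/(4 - 6) = 1.008000
L_2(3.6) = (3.6 - 3)/(5 - 3) × (3.6 - 4)/(5 - 4) × (3.6 - 6)/(5 - 6) = -0.288000
L_3(3.6) = (3.6 - 3)/(6 - 3) × (3.6 - 4)/(6 - 4) × (3.6 - 5)/(6 - 5) = 0.056000

P(3.6) = (-3)×L_0(3.6) + 10×L_1(3.6) + (-7)×L_2(3.6) + 13×L_3(3.6)
P(3.6) = 12.152000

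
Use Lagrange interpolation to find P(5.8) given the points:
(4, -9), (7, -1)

Lagrange interpolation formula:
P(x) = Σ yᵢ × Lᵢ(x)
where Lᵢ(x) = Π_{j≠i} (x - xⱼ)/(xᵢ - xⱼ)

L_0(5.8) = (5.8 - 7)/(4 - 7) = 0.400000
L_1(5.8) = (5.8 - 4)/(7 - 4) = 0.600000

P(5.8) = (-9)×L_0(5.8) + (-1)×L_1(5.8)
P(5.8) = -4.200000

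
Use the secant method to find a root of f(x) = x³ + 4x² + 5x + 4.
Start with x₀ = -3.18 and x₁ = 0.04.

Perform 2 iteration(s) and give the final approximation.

f(x) = x³ + 4x² + 5x + 4
x₀ = -3.18, x₁ = 0.04

Secant formula: x_{n+1} = x_n - f(x_n)(x_n - x_{n-1})/(f(x_n) - f(x_{n-1}))

Iteration 1:
  f(-3.180000) = -3.607832
  f(0.040000) = 4.206464
  x_2 = 0.040000 - 4.206464×(0.040000 - (-3.180000))/(4.206464 - (-3.607832))
       = -1.693338
Iteration 2:
  f(0.040000) = 4.206464
  f(-1.693338) = 2.147418
  x_3 = -1.693338 - 2.147418×(-1.693338 - 0.040000)/(2.147418 - 4.206464)
       = -3.501068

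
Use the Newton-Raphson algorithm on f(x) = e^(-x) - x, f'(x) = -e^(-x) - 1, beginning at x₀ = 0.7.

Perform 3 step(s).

f(x) = e^(-x) - x
f'(x) = -e^(-x) - 1
x₀ = 0.7

Newton-Raphson formula: x_{n+1} = x_n - f(x_n)/f'(x_n)

Iteration 1:
  f(0.700000) = -0.203415
  f'(0.700000) = -1.496585
  x_1 = 0.700000 - (-0.203415)/(-1.496585) = 0.564081
Iteration 2:
  f(0.564081) = 0.004802
  f'(0.564081) = -1.568883
  x_2 = 0.564081 - 0.004802/(-1.568883) = 0.567142
Iteration 3:
  f(0.567142) = 0.000003
  f'(0.567142) = -1.567144
  x_3 = 0.567142 - 0.000003/(-1.567144) = 0.567143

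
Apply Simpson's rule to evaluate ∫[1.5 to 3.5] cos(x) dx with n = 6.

f(x) = cos(x)
a = 1.5, b = 3.5, n = 6
h = (b - a)/n = 0.333333

Simpson's rule: (h/3)[f(x₀) + 4f(x₁) + 2f(x₂) + ... + f(xₙ)]

x_0 = 1.5000, f(x_0) = 0.070737, coefficient = 1
x_1 = 1.8333, f(x_1) = -0.259531, coefficient = 4
x_2 = 2.1667, f(x_2) = -0.561229, coefficient = 2
x_3 = 2.5000, f(x_3) = -0.801144, coefficient = 4
x_4 = 2.8333, f(x_4) = -0.952863, coefficient = 2
x_5 = 3.1667, f(x_5) = -0.999686, coefficient = 4
x_6 = 3.5000, f(x_6) = -0.936457, coefficient = 1

I ≈ (0.333333/3) × -12.135347 = -1.348372
Exact value: -1.348278
Error: 0.000094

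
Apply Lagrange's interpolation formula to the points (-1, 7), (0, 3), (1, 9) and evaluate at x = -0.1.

Lagrange interpolation formula:
P(x) = Σ yᵢ × Lᵢ(x)
where Lᵢ(x) = Π_{j≠i} (x - xⱼ)/(xᵢ - xⱼ)

L_0(-0.1) = (-0.1 - 0)/(-1 - 0) × (-0.1 - 1)/(-1 - 1) = 0.055000
L_1(-0.1) = (-0.1 - (-1))/(0 - (-1)) × (-0.1 - 1)/(0 - 1) = 0.990000
L_2(-0.1) = (-0.1 - (-1))/(1 - (-1)) × (-0.1 - 0)/(1 - 0) = -0.045000

P(-0.1) = 7×L_0(-0.1) + 3×L_1(-0.1) + 9×L_2(-0.1)
P(-0.1) = 2.950000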